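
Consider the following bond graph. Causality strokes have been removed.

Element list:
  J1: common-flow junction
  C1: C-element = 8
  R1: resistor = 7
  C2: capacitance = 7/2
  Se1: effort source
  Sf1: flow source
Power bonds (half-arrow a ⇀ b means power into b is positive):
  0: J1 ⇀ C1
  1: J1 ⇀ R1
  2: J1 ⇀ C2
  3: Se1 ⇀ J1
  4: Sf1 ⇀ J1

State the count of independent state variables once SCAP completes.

2  (C1, C2 all integral)

#3 stroke→J1  (Se1 (Se) sets effort on bond)
#4 stroke→Sf1  (source Sf1 imposes f)
#0 stroke→J1  (1-jn J1 has f-setter on 4)
#1 stroke→J1  (J1: bond 4 brought flow, rest push out)
#2 stroke→J1  (J1: bond 4 brought flow, rest push out)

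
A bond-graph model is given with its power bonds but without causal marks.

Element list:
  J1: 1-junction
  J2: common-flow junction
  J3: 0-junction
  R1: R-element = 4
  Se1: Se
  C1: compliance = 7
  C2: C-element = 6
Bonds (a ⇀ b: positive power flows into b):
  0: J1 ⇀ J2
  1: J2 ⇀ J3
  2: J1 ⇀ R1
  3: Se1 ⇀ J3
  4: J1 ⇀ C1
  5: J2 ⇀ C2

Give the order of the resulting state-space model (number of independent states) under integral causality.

2  (C1, C2 all integral)

b3 |J3  (Se1 (Se) sets effort on bond)
b1 |J2  (J3: bond 3 brought effort, rest push out)
b4 |J1  (C1 outputs effort q/C1)
b5 |J2  (C2 outputs effort q/C2)
b0 |J1  (closing 1-jn rule on J2)
b2 |R1  (closing 1-jn rule on J1)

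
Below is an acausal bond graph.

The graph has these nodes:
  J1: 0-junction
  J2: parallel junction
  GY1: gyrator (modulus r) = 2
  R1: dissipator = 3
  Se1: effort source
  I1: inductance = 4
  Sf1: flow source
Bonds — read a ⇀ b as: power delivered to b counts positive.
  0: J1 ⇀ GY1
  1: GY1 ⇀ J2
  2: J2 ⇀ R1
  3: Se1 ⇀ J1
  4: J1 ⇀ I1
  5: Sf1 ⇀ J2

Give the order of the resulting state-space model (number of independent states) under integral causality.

b3 |J1  (source Se1 imposes e)
b5 |Sf1  (Sf1 (Sf) sets flow on bond)
b0 |GY1  (0-jn J1 has e-setter on 3)
b4 |I1  (J1 effort already set via bond 3)
b1 |GY1  (through GY1, causality inverts; strokes same side of GY1)
b2 |J2  (closing 0-jn rule on J2)

1  (I1 all integral)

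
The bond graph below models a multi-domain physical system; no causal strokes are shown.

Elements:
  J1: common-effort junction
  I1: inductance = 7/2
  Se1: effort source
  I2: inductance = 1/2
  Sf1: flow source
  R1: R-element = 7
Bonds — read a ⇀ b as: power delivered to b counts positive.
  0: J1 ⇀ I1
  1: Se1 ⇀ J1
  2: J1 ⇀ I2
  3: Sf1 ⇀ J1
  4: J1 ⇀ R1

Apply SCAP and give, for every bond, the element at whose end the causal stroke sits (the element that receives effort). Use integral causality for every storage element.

b1 |J1  (source Se1 imposes e)
b3 |Sf1  (Sf1: flow source, stroke at near end)
b0 |I1  (J1: bond 1 brought effort, rest push out)
b2 |I2  (J1: bond 1 brought effort, rest push out)
b4 |R1  (common-e at J1 fixed by 1)

bond 0 stroke→I1
bond 1 stroke→J1
bond 2 stroke→I2
bond 3 stroke→Sf1
bond 4 stroke→R1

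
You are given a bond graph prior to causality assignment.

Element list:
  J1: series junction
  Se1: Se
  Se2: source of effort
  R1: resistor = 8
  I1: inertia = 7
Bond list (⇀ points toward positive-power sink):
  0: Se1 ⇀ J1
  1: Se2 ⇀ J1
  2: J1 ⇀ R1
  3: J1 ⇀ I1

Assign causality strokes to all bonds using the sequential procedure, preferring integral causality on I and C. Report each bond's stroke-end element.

b0 stroke at J1
b1 stroke at J1
b2 stroke at J1
b3 stroke at I1

b0 →J1  (Se1 (Se) sets effort on bond)
b1 →J1  (source Se2 imposes e)
b3 →I1  (I1: I, integral causality)
b2 →J1  (J1 flow already set via bond 3)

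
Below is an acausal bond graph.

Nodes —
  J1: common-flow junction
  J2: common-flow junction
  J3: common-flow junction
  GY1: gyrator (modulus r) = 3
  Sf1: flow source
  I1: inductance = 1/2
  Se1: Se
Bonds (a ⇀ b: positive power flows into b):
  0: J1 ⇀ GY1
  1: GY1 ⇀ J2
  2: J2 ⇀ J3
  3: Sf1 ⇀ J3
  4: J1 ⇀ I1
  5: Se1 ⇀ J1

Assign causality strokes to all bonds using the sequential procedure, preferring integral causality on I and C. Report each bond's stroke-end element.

b3 |Sf1  (Sf1: flow source, stroke at near end)
b5 |J1  (Se1 (Se) sets effort on bond)
b2 |J3  (common-f at J3 fixed by 3)
b1 |J2  (common-f at J2 fixed by 2)
b0 |J1  (GY1 both-in/both-out from 1)
b4 |I1  (only one flow-in slot at J1)

bond 0 |J1
bond 1 |J2
bond 2 |J3
bond 3 |Sf1
bond 4 |I1
bond 5 |J1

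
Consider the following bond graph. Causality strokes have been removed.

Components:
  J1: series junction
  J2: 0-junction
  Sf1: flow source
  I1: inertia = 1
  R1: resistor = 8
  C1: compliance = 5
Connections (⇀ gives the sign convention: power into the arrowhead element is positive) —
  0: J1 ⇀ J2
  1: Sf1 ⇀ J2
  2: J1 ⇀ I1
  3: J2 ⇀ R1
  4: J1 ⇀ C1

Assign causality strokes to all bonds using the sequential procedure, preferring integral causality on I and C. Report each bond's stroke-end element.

b0 |J1
b1 |Sf1
b2 |I1
b3 |J2
b4 |J1

#1 stroke→Sf1  (Sf1 fixes flow; stroke at Sf1)
#2 stroke→I1  (prefer integral on I1)
#0 stroke→J1  (J1 flow already set via bond 2)
#4 stroke→J1  (common-f at J1 fixed by 2)
#3 stroke→J2  (closing 0-jn rule on J2)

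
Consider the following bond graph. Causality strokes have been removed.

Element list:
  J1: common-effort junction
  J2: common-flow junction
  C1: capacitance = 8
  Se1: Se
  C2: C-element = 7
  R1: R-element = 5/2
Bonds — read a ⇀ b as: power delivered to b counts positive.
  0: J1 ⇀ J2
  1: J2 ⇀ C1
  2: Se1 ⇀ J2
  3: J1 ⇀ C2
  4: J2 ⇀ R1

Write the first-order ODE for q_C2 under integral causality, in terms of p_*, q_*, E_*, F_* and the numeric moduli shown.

dq_C2/dt = -2*E_Se1/5 + q_C1/20 - 2*q_C2/35

b2 stroke→J2  (Se1 (Se) sets effort on bond)
b1 stroke→J2  (C1: C, integral causality)
b3 stroke→J1  (C2 integral (e out))
b0 stroke→J2  (0-jn J1 has e-setter on 3)
b4 stroke→R1  (closing 1-jn rule on J2)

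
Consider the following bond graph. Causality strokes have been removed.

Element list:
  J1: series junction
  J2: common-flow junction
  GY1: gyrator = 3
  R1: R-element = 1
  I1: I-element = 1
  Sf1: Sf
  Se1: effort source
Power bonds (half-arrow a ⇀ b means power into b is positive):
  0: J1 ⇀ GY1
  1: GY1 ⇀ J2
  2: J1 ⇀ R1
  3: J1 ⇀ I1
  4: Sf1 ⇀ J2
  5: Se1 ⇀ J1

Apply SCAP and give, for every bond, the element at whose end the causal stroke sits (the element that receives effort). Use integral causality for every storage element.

bond 4 stroke at Sf1  (Sf1: flow source, stroke at near end)
bond 5 stroke at J1  (Se1 fixes effort; stroke away)
bond 1 stroke at J2  (J2 flow already set via bond 4)
bond 0 stroke at J1  (GY1: gyrator matches bond 1)
bond 3 stroke at I1  (prefer integral on I1)
bond 2 stroke at J1  (J1 flow already set via bond 3)

b0 stroke→J1
b1 stroke→J2
b2 stroke→J1
b3 stroke→I1
b4 stroke→Sf1
b5 stroke→J1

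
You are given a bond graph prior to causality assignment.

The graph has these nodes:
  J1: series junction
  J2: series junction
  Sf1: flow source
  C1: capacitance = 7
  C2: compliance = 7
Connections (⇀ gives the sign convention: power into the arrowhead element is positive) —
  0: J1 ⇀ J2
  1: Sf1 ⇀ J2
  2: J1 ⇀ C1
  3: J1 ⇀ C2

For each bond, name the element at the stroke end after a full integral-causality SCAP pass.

β1 |Sf1  (Sf1: flow source, stroke at near end)
β0 |J2  (J2: bond 1 brought flow, rest push out)
β2 |J1  (1-jn J1 has f-setter on 0)
β3 |J1  (J1: bond 0 brought flow, rest push out)

#0 |J2
#1 |Sf1
#2 |J1
#3 |J1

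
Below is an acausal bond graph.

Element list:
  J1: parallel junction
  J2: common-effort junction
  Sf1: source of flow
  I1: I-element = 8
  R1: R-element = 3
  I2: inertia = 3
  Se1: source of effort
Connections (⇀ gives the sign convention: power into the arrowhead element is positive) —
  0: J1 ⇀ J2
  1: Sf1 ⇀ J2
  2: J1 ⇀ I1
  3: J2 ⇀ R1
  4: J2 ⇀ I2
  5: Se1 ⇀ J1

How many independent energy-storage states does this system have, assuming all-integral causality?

#1 stroke→Sf1  (Sf1: flow source, stroke at near end)
#5 stroke→J1  (Se1 fixes effort; stroke away)
#0 stroke→J2  (J1: bond 5 brought effort, rest push out)
#2 stroke→I1  (J1: bond 5 brought effort, rest push out)
#3 stroke→R1  (common-e at J2 fixed by 0)
#4 stroke→I2  (0-jn J2 has e-setter on 0)

2  (I1, I2 all integral)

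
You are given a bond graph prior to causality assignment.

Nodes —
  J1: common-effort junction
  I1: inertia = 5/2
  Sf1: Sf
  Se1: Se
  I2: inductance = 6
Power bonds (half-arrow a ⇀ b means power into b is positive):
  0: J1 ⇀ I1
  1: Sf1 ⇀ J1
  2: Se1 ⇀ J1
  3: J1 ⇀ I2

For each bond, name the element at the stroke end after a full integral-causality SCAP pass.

bond 0 |I1
bond 1 |Sf1
bond 2 |J1
bond 3 |I2

bond 1 →Sf1  (Sf1: flow source, stroke at near end)
bond 2 →J1  (Se1 (Se) sets effort on bond)
bond 0 →I1  (common-e at J1 fixed by 2)
bond 3 →I2  (0-jn J1 has e-setter on 2)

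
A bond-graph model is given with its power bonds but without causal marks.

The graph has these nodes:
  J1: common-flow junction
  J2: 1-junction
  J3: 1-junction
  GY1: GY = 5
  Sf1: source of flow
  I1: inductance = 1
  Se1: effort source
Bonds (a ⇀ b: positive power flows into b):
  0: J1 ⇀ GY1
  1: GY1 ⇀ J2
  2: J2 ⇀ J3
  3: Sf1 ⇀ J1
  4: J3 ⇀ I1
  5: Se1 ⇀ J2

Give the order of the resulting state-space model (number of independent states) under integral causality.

1  (I1 all integral)

b3 stroke at Sf1  (Sf1: flow source, stroke at near end)
b5 stroke at J2  (source Se1 imposes e)
b0 stroke at J1  (J1: bond 3 brought flow, rest push out)
b1 stroke at J2  (GY1 both-in/both-out from 0)
b2 stroke at J3  (closing 1-jn rule on J2)
b4 stroke at I1  (only one flow-in slot at J3)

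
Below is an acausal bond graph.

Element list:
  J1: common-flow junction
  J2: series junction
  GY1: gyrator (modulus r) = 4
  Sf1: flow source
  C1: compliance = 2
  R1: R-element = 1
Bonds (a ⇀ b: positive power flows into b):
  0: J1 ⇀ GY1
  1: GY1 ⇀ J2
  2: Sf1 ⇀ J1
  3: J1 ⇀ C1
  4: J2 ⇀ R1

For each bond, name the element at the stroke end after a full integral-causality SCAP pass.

b2 stroke at Sf1  (Sf1 (Sf) sets flow on bond)
b0 stroke at J1  (J1 flow already set via bond 2)
b3 stroke at J1  (J1 flow already set via bond 2)
b1 stroke at J2  (GY1: gyrator matches bond 0)
b4 stroke at R1  (J2 needs exactly one f-in)

b0 |J1
b1 |J2
b2 |Sf1
b3 |J1
b4 |R1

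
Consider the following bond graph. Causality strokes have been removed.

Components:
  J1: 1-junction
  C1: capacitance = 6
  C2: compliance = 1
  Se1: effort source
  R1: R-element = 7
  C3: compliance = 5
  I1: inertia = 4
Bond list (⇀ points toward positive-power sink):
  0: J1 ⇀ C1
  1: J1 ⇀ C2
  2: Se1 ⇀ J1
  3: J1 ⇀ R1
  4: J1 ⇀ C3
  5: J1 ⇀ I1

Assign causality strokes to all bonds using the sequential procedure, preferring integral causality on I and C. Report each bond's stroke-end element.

b2 |J1  (Se1 (Se) sets effort on bond)
b0 |J1  (prefer integral on C1)
b1 |J1  (prefer integral on C2)
b4 |J1  (C3: C, integral causality)
b5 |I1  (I1 outputs flow p/I1)
b3 |J1  (J1: bond 5 brought flow, rest push out)

#0 stroke→J1
#1 stroke→J1
#2 stroke→J1
#3 stroke→J1
#4 stroke→J1
#5 stroke→I1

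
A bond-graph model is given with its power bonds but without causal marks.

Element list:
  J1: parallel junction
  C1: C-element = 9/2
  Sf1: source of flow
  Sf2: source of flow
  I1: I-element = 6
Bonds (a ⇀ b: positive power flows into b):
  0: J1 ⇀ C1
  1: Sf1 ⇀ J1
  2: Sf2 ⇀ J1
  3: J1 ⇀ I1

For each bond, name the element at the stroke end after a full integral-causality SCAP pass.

#0 |J1
#1 |Sf1
#2 |Sf2
#3 |I1

β1 stroke at Sf1  (source Sf1 imposes f)
β2 stroke at Sf2  (Sf2 fixes flow; stroke at Sf2)
β0 stroke at J1  (prefer integral on C1)
β3 stroke at I1  (0-jn J1 has e-setter on 0)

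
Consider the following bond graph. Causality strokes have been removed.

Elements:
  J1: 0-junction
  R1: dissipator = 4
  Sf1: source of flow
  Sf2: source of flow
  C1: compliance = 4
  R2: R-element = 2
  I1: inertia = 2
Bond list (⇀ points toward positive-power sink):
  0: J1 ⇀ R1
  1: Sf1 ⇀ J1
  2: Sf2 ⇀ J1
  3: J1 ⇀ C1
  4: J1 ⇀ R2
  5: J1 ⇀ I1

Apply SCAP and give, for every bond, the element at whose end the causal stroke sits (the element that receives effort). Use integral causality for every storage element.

#0 stroke→R1
#1 stroke→Sf1
#2 stroke→Sf2
#3 stroke→J1
#4 stroke→R2
#5 stroke→I1

bond 1 |Sf1  (Sf1 (Sf) sets flow on bond)
bond 2 |Sf2  (Sf2 (Sf) sets flow on bond)
bond 3 |J1  (prefer integral on C1)
bond 0 |R1  (J1: bond 3 brought effort, rest push out)
bond 4 |R2  (J1: bond 3 brought effort, rest push out)
bond 5 |I1  (0-jn J1 has e-setter on 3)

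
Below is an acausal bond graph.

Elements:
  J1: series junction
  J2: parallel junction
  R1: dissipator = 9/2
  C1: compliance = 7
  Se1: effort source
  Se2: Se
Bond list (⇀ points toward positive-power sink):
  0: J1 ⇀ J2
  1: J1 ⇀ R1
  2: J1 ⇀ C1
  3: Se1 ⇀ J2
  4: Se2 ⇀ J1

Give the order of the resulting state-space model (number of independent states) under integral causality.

1  (C1 all integral)

#3 |J2  (Se1 (Se) sets effort on bond)
#4 |J1  (Se2 fixes effort; stroke away)
#0 |J1  (J2: bond 3 brought effort, rest push out)
#2 |J1  (C1: C, integral causality)
#1 |R1  (closing 1-jn rule on J1)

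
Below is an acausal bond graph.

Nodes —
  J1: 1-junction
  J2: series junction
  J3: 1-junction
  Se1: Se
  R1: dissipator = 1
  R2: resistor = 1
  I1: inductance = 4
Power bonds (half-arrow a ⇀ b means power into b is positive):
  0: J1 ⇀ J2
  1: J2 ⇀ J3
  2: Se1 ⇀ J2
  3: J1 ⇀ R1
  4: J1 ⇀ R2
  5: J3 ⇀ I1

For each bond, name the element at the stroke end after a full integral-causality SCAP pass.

bond 0 stroke→J2
bond 1 stroke→J3
bond 2 stroke→J2
bond 3 stroke→J1
bond 4 stroke→J1
bond 5 stroke→I1

b2 stroke→J2  (Se1 (Se) sets effort on bond)
b5 stroke→I1  (I1 outputs flow p/I1)
b1 stroke→J3  (1-jn J3 has f-setter on 5)
b0 stroke→J2  (1-jn J2 has f-setter on 1)
b3 stroke→J1  (J1 flow already set via bond 0)
b4 stroke→J1  (1-jn J1 has f-setter on 0)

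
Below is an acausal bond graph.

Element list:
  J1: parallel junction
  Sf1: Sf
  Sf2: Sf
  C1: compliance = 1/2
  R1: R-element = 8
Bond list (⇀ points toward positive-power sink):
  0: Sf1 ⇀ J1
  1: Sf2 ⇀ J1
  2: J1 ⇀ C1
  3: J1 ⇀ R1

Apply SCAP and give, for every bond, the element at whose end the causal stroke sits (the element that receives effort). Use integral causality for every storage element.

bond 0 |Sf1  (Sf1 (Sf) sets flow on bond)
bond 1 |Sf2  (Sf2 (Sf) sets flow on bond)
bond 2 |J1  (C1 integral (e out))
bond 3 |R1  (common-e at J1 fixed by 2)

β0 |Sf1
β1 |Sf2
β2 |J1
β3 |R1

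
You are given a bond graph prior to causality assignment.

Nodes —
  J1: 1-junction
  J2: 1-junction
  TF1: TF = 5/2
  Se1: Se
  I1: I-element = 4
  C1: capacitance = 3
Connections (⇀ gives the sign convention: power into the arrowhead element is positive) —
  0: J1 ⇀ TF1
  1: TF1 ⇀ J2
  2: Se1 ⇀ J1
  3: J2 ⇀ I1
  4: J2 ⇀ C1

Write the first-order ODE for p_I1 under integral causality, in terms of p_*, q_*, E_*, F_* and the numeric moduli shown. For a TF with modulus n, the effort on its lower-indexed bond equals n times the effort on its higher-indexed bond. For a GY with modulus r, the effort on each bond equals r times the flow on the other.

dp_I1/dt = 2*E_Se1/5 - q_C1/3

#2 stroke at J1  (Se1: effort source, stroke at far end)
#0 stroke at TF1  (only one flow-in slot at J1)
#1 stroke at J2  (through TF1, causality passes straight; one stroke at TF1)
#3 stroke at I1  (I1 integral (f out))
#4 stroke at J2  (1-jn J2 has f-setter on 3)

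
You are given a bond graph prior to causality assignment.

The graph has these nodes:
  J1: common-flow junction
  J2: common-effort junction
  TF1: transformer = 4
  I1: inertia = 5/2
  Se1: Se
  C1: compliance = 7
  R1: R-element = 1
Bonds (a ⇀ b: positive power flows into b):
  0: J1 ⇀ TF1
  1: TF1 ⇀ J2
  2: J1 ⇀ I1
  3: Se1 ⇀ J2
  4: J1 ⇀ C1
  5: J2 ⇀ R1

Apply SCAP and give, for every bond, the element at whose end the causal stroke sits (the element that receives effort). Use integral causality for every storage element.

#3 stroke→J2  (source Se1 imposes e)
#1 stroke→TF1  (J2 effort already set via bond 3)
#5 stroke→R1  (J2 effort already set via bond 3)
#0 stroke→J1  (TF1 one-in-one-out from 1)
#2 stroke→I1  (prefer integral on I1)
#4 stroke→J1  (J1 flow already set via bond 2)

b0 stroke at J1
b1 stroke at TF1
b2 stroke at I1
b3 stroke at J2
b4 stroke at J1
b5 stroke at R1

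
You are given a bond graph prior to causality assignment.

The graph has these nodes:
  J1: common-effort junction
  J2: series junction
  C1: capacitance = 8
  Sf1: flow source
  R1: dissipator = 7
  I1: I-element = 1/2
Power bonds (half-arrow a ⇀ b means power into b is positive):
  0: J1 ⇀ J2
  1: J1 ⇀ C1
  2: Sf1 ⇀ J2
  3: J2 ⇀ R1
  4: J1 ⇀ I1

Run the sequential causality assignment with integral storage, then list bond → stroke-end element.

β2 →Sf1  (Sf1 (Sf) sets flow on bond)
β0 →J2  (J2: bond 2 brought flow, rest push out)
β3 →J2  (1-jn J2 has f-setter on 2)
β1 →J1  (C1 integral (e out))
β4 →I1  (J1 effort already set via bond 1)

bond 0 stroke at J2
bond 1 stroke at J1
bond 2 stroke at Sf1
bond 3 stroke at J2
bond 4 stroke at I1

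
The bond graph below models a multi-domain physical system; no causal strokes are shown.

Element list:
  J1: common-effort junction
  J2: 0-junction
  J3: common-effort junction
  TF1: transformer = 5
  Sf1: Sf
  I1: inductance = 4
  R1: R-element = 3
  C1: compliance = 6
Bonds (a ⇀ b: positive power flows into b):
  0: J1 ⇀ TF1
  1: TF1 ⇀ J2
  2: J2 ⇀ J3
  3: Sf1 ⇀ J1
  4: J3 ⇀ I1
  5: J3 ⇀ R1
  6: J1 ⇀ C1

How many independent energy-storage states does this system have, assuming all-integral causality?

2  (C1, I1 all integral)

β3 |Sf1  (source Sf1 imposes f)
β4 |I1  (I1 integral (f out))
β6 |J1  (C1 outputs effort q/C1)
β0 |TF1  (common-e at J1 fixed by 6)
β1 |J2  (TF1: transformer flips bond 0)
β2 |J3  (0-jn J2 has e-setter on 1)
β5 |R1  (J3: bond 2 brought effort, rest push out)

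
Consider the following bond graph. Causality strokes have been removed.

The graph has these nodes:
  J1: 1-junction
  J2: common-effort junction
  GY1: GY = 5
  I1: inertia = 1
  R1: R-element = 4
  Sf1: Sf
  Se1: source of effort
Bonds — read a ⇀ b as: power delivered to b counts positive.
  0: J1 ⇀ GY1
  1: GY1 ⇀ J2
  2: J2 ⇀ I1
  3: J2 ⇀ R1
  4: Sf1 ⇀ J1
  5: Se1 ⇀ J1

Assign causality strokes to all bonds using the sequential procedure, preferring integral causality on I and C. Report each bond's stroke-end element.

b4 |Sf1  (Sf1 fixes flow; stroke at Sf1)
b5 |J1  (Se1: effort source, stroke at far end)
b0 |J1  (common-f at J1 fixed by 4)
b1 |J2  (GY1 both-in/both-out from 0)
b2 |I1  (J2 effort already set via bond 1)
b3 |R1  (common-e at J2 fixed by 1)

bond 0 |J1
bond 1 |J2
bond 2 |I1
bond 3 |R1
bond 4 |Sf1
bond 5 |J1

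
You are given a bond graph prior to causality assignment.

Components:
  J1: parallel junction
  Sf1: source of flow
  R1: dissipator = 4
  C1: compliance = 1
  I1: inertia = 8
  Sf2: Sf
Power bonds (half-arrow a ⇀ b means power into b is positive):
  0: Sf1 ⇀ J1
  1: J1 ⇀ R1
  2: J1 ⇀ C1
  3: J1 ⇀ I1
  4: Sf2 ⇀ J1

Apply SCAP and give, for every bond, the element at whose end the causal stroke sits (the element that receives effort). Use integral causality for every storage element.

bond 0 stroke→Sf1
bond 1 stroke→R1
bond 2 stroke→J1
bond 3 stroke→I1
bond 4 stroke→Sf2

bond 0 |Sf1  (Sf1 (Sf) sets flow on bond)
bond 4 |Sf2  (source Sf2 imposes f)
bond 2 |J1  (C1 integral (e out))
bond 1 |R1  (0-jn J1 has e-setter on 2)
bond 3 |I1  (J1: bond 2 brought effort, rest push out)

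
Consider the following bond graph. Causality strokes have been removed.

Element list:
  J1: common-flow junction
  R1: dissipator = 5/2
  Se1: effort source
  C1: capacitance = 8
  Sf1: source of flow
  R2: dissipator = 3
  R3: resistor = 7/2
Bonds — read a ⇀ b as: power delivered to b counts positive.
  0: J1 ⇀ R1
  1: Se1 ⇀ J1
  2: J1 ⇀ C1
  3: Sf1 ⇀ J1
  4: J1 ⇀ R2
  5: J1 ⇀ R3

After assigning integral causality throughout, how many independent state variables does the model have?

1  (C1 all integral)

#1 →J1  (source Se1 imposes e)
#3 →Sf1  (source Sf1 imposes f)
#0 →J1  (common-f at J1 fixed by 3)
#2 →J1  (J1: bond 3 brought flow, rest push out)
#4 →J1  (common-f at J1 fixed by 3)
#5 →J1  (J1: bond 3 brought flow, rest push out)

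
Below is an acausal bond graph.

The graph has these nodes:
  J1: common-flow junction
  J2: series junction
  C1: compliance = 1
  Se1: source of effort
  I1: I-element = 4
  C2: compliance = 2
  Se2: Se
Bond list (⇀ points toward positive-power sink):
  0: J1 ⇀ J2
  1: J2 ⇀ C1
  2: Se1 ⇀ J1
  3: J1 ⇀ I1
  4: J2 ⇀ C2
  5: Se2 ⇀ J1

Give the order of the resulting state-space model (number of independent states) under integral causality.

#2 stroke→J1  (source Se1 imposes e)
#5 stroke→J1  (Se2 (Se) sets effort on bond)
#1 stroke→J2  (C1 outputs effort q/C1)
#3 stroke→I1  (prefer integral on I1)
#0 stroke→J1  (J1: bond 3 brought flow, rest push out)
#4 stroke→J2  (common-f at J2 fixed by 0)

3  (C1, C2, I1 all integral)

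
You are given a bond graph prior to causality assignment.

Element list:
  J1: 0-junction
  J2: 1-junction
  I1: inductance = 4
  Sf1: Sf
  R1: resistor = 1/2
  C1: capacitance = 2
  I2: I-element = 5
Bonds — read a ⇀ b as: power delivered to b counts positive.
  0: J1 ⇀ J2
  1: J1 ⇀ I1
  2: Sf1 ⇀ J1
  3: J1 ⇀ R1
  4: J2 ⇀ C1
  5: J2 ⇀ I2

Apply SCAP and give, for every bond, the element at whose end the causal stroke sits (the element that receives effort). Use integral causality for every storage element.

b0 →J2
b1 →I1
b2 →Sf1
b3 →J1
b4 →J2
b5 →I2

bond 2 →Sf1  (source Sf1 imposes f)
bond 1 →I1  (I1: I, integral causality)
bond 4 →J2  (prefer integral on C1)
bond 5 →I2  (I2 outputs flow p/I2)
bond 0 →J2  (J2: bond 5 brought flow, rest push out)
bond 3 →J1  (only one effort-in slot at J1)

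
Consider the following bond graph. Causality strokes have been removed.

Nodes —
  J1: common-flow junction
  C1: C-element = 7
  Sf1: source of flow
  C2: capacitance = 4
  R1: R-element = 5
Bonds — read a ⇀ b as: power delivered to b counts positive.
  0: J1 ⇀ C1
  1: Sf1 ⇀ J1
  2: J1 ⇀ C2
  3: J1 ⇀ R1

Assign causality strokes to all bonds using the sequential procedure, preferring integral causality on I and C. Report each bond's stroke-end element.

β1 stroke at Sf1  (Sf1: flow source, stroke at near end)
β0 stroke at J1  (1-jn J1 has f-setter on 1)
β2 stroke at J1  (1-jn J1 has f-setter on 1)
β3 stroke at J1  (J1: bond 1 brought flow, rest push out)

bond 0 stroke→J1
bond 1 stroke→Sf1
bond 2 stroke→J1
bond 3 stroke→J1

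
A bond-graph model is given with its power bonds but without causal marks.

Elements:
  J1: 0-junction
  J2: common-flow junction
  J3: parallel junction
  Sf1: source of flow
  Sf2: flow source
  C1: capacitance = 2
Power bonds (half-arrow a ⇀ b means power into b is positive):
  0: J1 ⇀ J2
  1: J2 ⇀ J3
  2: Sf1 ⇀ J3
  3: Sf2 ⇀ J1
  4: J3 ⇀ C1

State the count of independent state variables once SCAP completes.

1  (C1 all integral)

β2 →Sf1  (Sf1 fixes flow; stroke at Sf1)
β3 →Sf2  (Sf2 fixes flow; stroke at Sf2)
β0 →J1  (J1 needs exactly one e-in)
β1 →J2  (common-f at J2 fixed by 0)
β4 →J3  (only one effort-in slot at J3)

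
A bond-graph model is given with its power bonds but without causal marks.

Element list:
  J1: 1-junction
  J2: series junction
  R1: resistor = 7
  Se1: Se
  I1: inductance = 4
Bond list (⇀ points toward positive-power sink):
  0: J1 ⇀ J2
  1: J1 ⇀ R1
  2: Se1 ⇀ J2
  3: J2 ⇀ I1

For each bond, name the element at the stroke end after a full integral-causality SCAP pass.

β0 stroke→J2
β1 stroke→J1
β2 stroke→J2
β3 stroke→I1

b2 →J2  (source Se1 imposes e)
b3 →I1  (I1: I, integral causality)
b0 →J2  (J2 flow already set via bond 3)
b1 →J1  (J1: bond 0 brought flow, rest push out)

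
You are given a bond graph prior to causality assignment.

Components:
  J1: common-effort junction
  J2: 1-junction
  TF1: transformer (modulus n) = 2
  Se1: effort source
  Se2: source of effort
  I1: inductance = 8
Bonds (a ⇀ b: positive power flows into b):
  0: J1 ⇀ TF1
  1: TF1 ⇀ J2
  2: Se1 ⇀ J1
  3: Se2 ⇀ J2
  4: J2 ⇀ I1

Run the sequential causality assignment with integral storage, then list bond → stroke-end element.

b0 →TF1
b1 →J2
b2 →J1
b3 →J2
b4 →I1

b2 |J1  (Se1 (Se) sets effort on bond)
b3 |J2  (Se2 fixes effort; stroke away)
b0 |TF1  (J1 effort already set via bond 2)
b1 |J2  (through TF1, causality passes straight; one stroke at TF1)
b4 |I1  (J2 needs exactly one f-in)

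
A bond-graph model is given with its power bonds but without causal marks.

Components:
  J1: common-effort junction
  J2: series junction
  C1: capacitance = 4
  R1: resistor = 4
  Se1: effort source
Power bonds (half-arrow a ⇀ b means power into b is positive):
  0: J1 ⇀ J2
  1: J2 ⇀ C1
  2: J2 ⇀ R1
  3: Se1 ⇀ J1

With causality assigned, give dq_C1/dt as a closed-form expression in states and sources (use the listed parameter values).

β3 →J1  (Se1 fixes effort; stroke away)
β0 →J2  (common-e at J1 fixed by 3)
β1 →J2  (C1 outputs effort q/C1)
β2 →R1  (only one flow-in slot at J2)

dq_C1/dt = E_Se1/4 - q_C1/16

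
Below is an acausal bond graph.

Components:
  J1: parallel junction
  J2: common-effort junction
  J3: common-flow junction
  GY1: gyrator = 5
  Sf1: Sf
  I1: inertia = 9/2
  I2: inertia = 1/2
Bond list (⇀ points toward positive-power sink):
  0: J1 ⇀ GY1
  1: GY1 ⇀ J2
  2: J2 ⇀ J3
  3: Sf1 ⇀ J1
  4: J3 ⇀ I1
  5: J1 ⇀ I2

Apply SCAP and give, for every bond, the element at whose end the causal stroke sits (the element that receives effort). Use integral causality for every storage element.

bond 3 →Sf1  (Sf1: flow source, stroke at near end)
bond 4 →I1  (I1: I, integral causality)
bond 2 →J3  (J3: bond 4 brought flow, rest push out)
bond 1 →J2  (J2: last free bond brings effort in)
bond 0 →J1  (GY GY1: same side as bond 1)
bond 5 →I2  (J1 effort already set via bond 0)

bond 0 stroke→J1
bond 1 stroke→J2
bond 2 stroke→J3
bond 3 stroke→Sf1
bond 4 stroke→I1
bond 5 stroke→I2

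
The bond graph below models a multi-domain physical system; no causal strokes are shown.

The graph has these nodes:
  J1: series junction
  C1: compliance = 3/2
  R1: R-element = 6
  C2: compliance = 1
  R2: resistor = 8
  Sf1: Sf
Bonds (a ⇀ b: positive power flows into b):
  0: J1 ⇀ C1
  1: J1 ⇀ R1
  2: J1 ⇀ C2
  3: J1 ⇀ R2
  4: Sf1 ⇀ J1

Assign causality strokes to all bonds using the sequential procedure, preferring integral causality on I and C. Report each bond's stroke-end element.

bond 4 →Sf1  (Sf1 fixes flow; stroke at Sf1)
bond 0 →J1  (J1 flow already set via bond 4)
bond 1 →J1  (1-jn J1 has f-setter on 4)
bond 2 →J1  (J1: bond 4 brought flow, rest push out)
bond 3 →J1  (1-jn J1 has f-setter on 4)

bond 0 |J1
bond 1 |J1
bond 2 |J1
bond 3 |J1
bond 4 |Sf1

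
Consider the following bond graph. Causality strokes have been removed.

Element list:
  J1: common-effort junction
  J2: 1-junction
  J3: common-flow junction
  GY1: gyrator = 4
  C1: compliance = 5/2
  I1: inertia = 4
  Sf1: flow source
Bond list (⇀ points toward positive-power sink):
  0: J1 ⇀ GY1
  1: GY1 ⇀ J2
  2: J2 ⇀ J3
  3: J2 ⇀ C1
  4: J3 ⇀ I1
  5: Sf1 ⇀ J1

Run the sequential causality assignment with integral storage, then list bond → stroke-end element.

b5 stroke at Sf1  (Sf1: flow source, stroke at near end)
b0 stroke at J1  (J1 needs exactly one e-in)
b1 stroke at J2  (GY1 both-in/both-out from 0)
b3 stroke at J2  (C1: C, integral causality)
b2 stroke at J3  (closing 1-jn rule on J2)
b4 stroke at I1  (closing 1-jn rule on J3)

b0 stroke at J1
b1 stroke at J2
b2 stroke at J3
b3 stroke at J2
b4 stroke at I1
b5 stroke at Sf1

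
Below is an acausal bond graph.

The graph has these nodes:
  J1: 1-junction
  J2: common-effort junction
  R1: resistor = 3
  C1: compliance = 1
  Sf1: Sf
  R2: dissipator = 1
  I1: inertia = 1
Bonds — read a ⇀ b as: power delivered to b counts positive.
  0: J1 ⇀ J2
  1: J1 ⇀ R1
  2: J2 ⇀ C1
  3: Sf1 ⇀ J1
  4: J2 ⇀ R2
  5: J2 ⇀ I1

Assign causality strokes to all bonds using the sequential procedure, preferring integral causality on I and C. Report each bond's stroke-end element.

β0 |J1
β1 |J1
β2 |J2
β3 |Sf1
β4 |R2
β5 |I1

β3 stroke at Sf1  (Sf1 (Sf) sets flow on bond)
β0 stroke at J1  (1-jn J1 has f-setter on 3)
β1 stroke at J1  (J1: bond 3 brought flow, rest push out)
β2 stroke at J2  (C1 outputs effort q/C1)
β4 stroke at R2  (J2 effort already set via bond 2)
β5 stroke at I1  (J2: bond 2 brought effort, rest push out)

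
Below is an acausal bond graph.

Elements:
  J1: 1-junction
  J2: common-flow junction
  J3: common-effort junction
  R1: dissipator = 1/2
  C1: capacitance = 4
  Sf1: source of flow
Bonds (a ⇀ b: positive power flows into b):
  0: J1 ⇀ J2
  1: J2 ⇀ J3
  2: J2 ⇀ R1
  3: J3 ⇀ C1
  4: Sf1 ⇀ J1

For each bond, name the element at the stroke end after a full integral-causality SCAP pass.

β0 →J1
β1 →J2
β2 →J2
β3 →J3
β4 →Sf1

#4 stroke→Sf1  (source Sf1 imposes f)
#0 stroke→J1  (common-f at J1 fixed by 4)
#1 stroke→J2  (common-f at J2 fixed by 0)
#2 stroke→J2  (J2 flow already set via bond 0)
#3 stroke→J3  (J3: last free bond brings effort in)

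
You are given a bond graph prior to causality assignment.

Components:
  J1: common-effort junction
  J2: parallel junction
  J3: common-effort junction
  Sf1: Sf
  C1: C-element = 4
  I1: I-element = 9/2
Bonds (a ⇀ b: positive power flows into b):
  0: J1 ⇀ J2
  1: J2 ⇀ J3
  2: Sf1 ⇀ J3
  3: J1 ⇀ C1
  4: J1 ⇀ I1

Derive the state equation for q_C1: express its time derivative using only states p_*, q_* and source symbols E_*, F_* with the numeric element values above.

β2 stroke at Sf1  (source Sf1 imposes f)
β1 stroke at J3  (only one effort-in slot at J3)
β0 stroke at J2  (J2: last free bond brings effort in)
β3 stroke at J1  (C1: C, integral causality)
β4 stroke at I1  (J1: bond 3 brought effort, rest push out)

dq_C1/dt = F_Sf1 - 2*p_I1/9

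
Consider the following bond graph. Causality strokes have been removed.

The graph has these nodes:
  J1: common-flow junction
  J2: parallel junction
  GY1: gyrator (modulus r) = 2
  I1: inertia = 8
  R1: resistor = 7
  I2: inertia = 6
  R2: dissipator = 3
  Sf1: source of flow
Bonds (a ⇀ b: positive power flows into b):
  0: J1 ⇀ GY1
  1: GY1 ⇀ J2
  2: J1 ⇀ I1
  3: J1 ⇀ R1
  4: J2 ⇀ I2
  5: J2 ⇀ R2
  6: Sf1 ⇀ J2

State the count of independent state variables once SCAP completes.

2  (I1, I2 all integral)

β6 stroke at Sf1  (source Sf1 imposes f)
β2 stroke at I1  (prefer integral on I1)
β0 stroke at J1  (common-f at J1 fixed by 2)
β3 stroke at J1  (J1: bond 2 brought flow, rest push out)
β1 stroke at J2  (through GY1, causality inverts; strokes same side of GY1)
β4 stroke at I2  (0-jn J2 has e-setter on 1)
β5 stroke at R2  (J2 effort already set via bond 1)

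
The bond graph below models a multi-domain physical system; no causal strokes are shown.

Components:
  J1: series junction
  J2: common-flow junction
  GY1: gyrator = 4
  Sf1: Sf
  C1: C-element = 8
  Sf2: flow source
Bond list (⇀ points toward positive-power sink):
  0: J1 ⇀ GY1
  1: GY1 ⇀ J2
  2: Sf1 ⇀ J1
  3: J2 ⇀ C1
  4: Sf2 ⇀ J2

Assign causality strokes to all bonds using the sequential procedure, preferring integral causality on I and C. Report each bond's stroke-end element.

β0 stroke→J1
β1 stroke→J2
β2 stroke→Sf1
β3 stroke→J2
β4 stroke→Sf2

bond 2 →Sf1  (source Sf1 imposes f)
bond 4 →Sf2  (Sf2 fixes flow; stroke at Sf2)
bond 0 →J1  (1-jn J1 has f-setter on 2)
bond 1 →J2  (1-jn J2 has f-setter on 4)
bond 3 →J2  (J2: bond 4 brought flow, rest push out)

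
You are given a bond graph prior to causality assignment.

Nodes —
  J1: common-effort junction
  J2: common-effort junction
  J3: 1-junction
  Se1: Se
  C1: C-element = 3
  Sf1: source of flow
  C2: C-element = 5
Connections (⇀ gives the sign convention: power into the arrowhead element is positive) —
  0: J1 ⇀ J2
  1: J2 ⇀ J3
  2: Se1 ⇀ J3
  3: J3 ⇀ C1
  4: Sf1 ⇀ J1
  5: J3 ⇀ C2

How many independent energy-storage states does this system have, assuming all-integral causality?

2  (C1, C2 all integral)

b2 stroke→J3  (Se1 fixes effort; stroke away)
b4 stroke→Sf1  (Sf1 (Sf) sets flow on bond)
b0 stroke→J1  (J1 needs exactly one e-in)
b1 stroke→J2  (closing 0-jn rule on J2)
b3 stroke→J3  (1-jn J3 has f-setter on 1)
b5 stroke→J3  (J3 flow already set via bond 1)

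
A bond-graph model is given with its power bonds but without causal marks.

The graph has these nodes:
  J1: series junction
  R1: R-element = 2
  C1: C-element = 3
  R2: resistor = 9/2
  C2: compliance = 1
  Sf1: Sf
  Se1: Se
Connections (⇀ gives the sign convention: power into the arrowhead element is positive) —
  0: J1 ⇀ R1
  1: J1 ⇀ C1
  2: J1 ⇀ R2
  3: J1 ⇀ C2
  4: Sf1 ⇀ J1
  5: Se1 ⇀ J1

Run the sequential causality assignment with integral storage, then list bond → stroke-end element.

#0 →J1
#1 →J1
#2 →J1
#3 →J1
#4 →Sf1
#5 →J1

bond 4 stroke→Sf1  (source Sf1 imposes f)
bond 5 stroke→J1  (source Se1 imposes e)
bond 0 stroke→J1  (1-jn J1 has f-setter on 4)
bond 1 stroke→J1  (J1: bond 4 brought flow, rest push out)
bond 2 stroke→J1  (common-f at J1 fixed by 4)
bond 3 stroke→J1  (J1: bond 4 brought flow, rest push out)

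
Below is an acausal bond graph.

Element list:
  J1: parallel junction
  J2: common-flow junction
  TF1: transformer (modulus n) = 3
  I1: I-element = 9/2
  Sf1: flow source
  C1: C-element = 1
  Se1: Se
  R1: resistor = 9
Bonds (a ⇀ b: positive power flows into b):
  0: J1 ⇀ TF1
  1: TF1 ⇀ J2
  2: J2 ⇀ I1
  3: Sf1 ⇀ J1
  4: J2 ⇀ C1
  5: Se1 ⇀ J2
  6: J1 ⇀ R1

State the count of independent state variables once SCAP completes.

2  (C1, I1 all integral)

bond 3 stroke at Sf1  (Sf1 (Sf) sets flow on bond)
bond 5 stroke at J2  (Se1: effort source, stroke at far end)
bond 2 stroke at I1  (I1 integral (f out))
bond 1 stroke at J2  (J2 flow already set via bond 2)
bond 4 stroke at J2  (1-jn J2 has f-setter on 2)
bond 0 stroke at TF1  (TF1: transformer flips bond 1)
bond 6 stroke at J1  (only one effort-in slot at J1)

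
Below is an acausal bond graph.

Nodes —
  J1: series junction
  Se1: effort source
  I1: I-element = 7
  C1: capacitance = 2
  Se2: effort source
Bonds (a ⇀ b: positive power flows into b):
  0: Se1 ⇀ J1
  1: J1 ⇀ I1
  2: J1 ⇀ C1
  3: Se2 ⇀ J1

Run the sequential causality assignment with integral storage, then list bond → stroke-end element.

bond 0 stroke at J1  (Se1 (Se) sets effort on bond)
bond 3 stroke at J1  (Se2 (Se) sets effort on bond)
bond 1 stroke at I1  (prefer integral on I1)
bond 2 stroke at J1  (common-f at J1 fixed by 1)

β0 →J1
β1 →I1
β2 →J1
β3 →J1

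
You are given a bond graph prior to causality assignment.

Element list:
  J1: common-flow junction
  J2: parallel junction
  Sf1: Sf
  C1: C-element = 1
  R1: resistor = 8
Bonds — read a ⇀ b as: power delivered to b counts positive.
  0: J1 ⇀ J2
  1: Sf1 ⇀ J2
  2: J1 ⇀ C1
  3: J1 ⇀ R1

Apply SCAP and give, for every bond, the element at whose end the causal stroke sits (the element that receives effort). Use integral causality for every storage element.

β0 →J2
β1 →Sf1
β2 →J1
β3 →J1

#1 |Sf1  (Sf1: flow source, stroke at near end)
#0 |J2  (J2 needs exactly one e-in)
#2 |J1  (J1 flow already set via bond 0)
#3 |J1  (J1 flow already set via bond 0)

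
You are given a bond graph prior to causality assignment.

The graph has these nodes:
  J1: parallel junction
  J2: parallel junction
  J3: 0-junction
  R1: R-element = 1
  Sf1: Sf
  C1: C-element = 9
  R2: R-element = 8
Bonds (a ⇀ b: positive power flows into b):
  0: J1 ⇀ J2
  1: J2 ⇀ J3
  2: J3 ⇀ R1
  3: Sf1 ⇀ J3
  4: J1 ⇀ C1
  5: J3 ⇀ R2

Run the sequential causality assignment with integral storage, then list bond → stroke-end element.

β0 stroke at J2
β1 stroke at J3
β2 stroke at R1
β3 stroke at Sf1
β4 stroke at J1
β5 stroke at R2

β3 stroke at Sf1  (Sf1 (Sf) sets flow on bond)
β4 stroke at J1  (prefer integral on C1)
β0 stroke at J2  (J1 effort already set via bond 4)
β1 stroke at J3  (common-e at J2 fixed by 0)
β2 stroke at R1  (common-e at J3 fixed by 1)
β5 stroke at R2  (J3 effort already set via bond 1)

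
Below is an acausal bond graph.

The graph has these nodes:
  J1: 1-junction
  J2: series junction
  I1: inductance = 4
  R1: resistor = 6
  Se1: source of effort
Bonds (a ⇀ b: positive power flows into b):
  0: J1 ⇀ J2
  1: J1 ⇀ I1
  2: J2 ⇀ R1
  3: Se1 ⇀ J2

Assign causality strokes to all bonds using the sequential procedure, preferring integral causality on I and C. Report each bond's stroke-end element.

β3 stroke at J2  (Se1 (Se) sets effort on bond)
β1 stroke at I1  (I1 outputs flow p/I1)
β0 stroke at J1  (common-f at J1 fixed by 1)
β2 stroke at J2  (J2 flow already set via bond 0)

bond 0 |J1
bond 1 |I1
bond 2 |J2
bond 3 |J2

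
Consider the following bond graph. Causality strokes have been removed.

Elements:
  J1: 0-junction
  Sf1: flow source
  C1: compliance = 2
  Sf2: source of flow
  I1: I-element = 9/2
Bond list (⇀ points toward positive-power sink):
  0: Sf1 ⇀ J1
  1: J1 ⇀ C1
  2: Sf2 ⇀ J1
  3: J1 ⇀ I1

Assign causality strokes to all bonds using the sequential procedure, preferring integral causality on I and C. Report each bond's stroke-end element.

#0 |Sf1
#1 |J1
#2 |Sf2
#3 |I1

bond 0 →Sf1  (Sf1: flow source, stroke at near end)
bond 2 →Sf2  (Sf2: flow source, stroke at near end)
bond 1 →J1  (C1 outputs effort q/C1)
bond 3 →I1  (J1 effort already set via bond 1)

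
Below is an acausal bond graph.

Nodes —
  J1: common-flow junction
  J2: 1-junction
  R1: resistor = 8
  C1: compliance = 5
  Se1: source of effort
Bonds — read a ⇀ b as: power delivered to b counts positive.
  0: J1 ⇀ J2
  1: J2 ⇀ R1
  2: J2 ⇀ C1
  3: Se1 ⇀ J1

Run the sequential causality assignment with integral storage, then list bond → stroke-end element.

#0 →J2
#1 →R1
#2 →J2
#3 →J1

#3 stroke at J1  (Se1 (Se) sets effort on bond)
#0 stroke at J2  (J1 needs exactly one f-in)
#2 stroke at J2  (C1: C, integral causality)
#1 stroke at R1  (only one flow-in slot at J2)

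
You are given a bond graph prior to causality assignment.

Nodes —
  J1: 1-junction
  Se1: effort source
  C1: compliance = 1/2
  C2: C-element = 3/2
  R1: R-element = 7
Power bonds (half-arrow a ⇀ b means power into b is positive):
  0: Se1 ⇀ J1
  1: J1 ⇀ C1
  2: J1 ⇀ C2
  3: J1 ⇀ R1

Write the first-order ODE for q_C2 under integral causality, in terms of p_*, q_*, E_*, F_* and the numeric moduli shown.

b0 stroke at J1  (Se1 fixes effort; stroke away)
b1 stroke at J1  (C1 integral (e out))
b2 stroke at J1  (prefer integral on C2)
b3 stroke at R1  (J1 needs exactly one f-in)

dq_C2/dt = E_Se1/7 - 2*q_C1/7 - 2*q_C2/21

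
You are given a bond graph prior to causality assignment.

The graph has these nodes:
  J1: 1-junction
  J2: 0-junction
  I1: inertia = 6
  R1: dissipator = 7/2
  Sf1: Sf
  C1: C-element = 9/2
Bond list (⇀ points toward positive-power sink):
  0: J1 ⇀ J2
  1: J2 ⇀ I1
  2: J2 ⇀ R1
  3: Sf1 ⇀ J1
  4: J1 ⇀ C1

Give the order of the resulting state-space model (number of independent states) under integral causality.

b3 →Sf1  (Sf1: flow source, stroke at near end)
b0 →J1  (common-f at J1 fixed by 3)
b4 →J1  (J1 flow already set via bond 3)
b1 →I1  (I1 outputs flow p/I1)
b2 →J2  (closing 0-jn rule on J2)

2  (C1, I1 all integral)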